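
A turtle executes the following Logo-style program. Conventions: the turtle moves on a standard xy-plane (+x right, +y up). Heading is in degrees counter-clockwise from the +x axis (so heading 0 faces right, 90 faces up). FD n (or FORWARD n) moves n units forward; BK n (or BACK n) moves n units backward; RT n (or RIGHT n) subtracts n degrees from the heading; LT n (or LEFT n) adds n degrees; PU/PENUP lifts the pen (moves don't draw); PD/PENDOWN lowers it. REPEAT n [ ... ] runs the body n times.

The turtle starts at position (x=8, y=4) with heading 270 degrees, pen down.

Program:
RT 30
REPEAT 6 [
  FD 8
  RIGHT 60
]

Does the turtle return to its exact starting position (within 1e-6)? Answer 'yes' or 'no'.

Answer: yes

Derivation:
Executing turtle program step by step:
Start: pos=(8,4), heading=270, pen down
RT 30: heading 270 -> 240
REPEAT 6 [
  -- iteration 1/6 --
  FD 8: (8,4) -> (4,-2.928) [heading=240, draw]
  RT 60: heading 240 -> 180
  -- iteration 2/6 --
  FD 8: (4,-2.928) -> (-4,-2.928) [heading=180, draw]
  RT 60: heading 180 -> 120
  -- iteration 3/6 --
  FD 8: (-4,-2.928) -> (-8,4) [heading=120, draw]
  RT 60: heading 120 -> 60
  -- iteration 4/6 --
  FD 8: (-8,4) -> (-4,10.928) [heading=60, draw]
  RT 60: heading 60 -> 0
  -- iteration 5/6 --
  FD 8: (-4,10.928) -> (4,10.928) [heading=0, draw]
  RT 60: heading 0 -> 300
  -- iteration 6/6 --
  FD 8: (4,10.928) -> (8,4) [heading=300, draw]
  RT 60: heading 300 -> 240
]
Final: pos=(8,4), heading=240, 6 segment(s) drawn

Start position: (8, 4)
Final position: (8, 4)
Distance = 0; < 1e-6 -> CLOSED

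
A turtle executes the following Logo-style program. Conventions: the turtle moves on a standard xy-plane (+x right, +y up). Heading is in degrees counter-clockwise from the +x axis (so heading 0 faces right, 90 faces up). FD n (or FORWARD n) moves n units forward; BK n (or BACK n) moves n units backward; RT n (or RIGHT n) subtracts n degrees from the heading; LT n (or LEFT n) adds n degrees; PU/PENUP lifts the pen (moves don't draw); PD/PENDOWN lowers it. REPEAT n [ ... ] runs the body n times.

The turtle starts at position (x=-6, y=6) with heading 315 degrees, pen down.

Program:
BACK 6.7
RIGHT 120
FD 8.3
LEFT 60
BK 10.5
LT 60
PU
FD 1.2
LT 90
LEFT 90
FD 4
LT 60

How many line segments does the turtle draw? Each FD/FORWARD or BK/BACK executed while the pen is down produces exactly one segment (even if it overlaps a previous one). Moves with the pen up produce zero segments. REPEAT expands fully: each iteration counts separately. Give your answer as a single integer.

Answer: 3

Derivation:
Executing turtle program step by step:
Start: pos=(-6,6), heading=315, pen down
BK 6.7: (-6,6) -> (-10.738,10.738) [heading=315, draw]
RT 120: heading 315 -> 195
FD 8.3: (-10.738,10.738) -> (-18.755,8.589) [heading=195, draw]
LT 60: heading 195 -> 255
BK 10.5: (-18.755,8.589) -> (-16.037,18.732) [heading=255, draw]
LT 60: heading 255 -> 315
PU: pen up
FD 1.2: (-16.037,18.732) -> (-15.189,17.883) [heading=315, move]
LT 90: heading 315 -> 45
LT 90: heading 45 -> 135
FD 4: (-15.189,17.883) -> (-18.017,20.712) [heading=135, move]
LT 60: heading 135 -> 195
Final: pos=(-18.017,20.712), heading=195, 3 segment(s) drawn
Segments drawn: 3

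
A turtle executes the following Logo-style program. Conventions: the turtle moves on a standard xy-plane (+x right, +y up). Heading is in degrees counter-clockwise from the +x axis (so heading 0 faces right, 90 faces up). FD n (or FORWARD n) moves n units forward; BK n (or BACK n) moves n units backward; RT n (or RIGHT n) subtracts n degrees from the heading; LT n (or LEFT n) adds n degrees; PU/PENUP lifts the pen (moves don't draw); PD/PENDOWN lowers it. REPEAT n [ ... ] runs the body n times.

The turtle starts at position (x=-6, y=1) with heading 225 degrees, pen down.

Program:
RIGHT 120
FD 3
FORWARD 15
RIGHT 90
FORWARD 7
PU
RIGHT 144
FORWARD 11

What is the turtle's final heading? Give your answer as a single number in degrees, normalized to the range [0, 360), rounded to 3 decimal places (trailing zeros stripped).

Executing turtle program step by step:
Start: pos=(-6,1), heading=225, pen down
RT 120: heading 225 -> 105
FD 3: (-6,1) -> (-6.776,3.898) [heading=105, draw]
FD 15: (-6.776,3.898) -> (-10.659,18.387) [heading=105, draw]
RT 90: heading 105 -> 15
FD 7: (-10.659,18.387) -> (-3.897,20.198) [heading=15, draw]
PU: pen up
RT 144: heading 15 -> 231
FD 11: (-3.897,20.198) -> (-10.82,11.65) [heading=231, move]
Final: pos=(-10.82,11.65), heading=231, 3 segment(s) drawn

Answer: 231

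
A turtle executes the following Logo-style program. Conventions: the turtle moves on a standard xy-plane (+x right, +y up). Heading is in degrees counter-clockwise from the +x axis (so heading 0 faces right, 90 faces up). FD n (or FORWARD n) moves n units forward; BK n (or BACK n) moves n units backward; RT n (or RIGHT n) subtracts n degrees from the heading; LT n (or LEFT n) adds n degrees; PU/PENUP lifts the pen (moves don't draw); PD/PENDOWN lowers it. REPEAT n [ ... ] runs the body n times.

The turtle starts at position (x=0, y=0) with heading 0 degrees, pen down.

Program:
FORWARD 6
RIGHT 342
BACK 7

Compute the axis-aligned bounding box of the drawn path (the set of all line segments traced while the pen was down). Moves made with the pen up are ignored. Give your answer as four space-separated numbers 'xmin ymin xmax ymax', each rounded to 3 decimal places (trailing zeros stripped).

Executing turtle program step by step:
Start: pos=(0,0), heading=0, pen down
FD 6: (0,0) -> (6,0) [heading=0, draw]
RT 342: heading 0 -> 18
BK 7: (6,0) -> (-0.657,-2.163) [heading=18, draw]
Final: pos=(-0.657,-2.163), heading=18, 2 segment(s) drawn

Segment endpoints: x in {-0.657, 0, 6}, y in {-2.163, 0}
xmin=-0.657, ymin=-2.163, xmax=6, ymax=0

Answer: -0.657 -2.163 6 0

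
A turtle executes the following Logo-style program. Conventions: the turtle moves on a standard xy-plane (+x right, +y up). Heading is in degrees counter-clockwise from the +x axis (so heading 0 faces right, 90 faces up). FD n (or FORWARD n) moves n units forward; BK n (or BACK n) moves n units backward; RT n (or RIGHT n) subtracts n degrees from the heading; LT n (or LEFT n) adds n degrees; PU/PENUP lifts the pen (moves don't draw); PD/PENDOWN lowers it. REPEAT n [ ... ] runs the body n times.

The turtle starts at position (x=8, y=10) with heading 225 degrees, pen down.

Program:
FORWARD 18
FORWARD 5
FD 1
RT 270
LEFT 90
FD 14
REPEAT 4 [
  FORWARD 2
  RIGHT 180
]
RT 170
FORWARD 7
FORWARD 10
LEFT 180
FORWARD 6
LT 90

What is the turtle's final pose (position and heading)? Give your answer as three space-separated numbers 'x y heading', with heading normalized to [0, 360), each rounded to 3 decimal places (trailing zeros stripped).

Answer: -5.38 -6.082 145

Derivation:
Executing turtle program step by step:
Start: pos=(8,10), heading=225, pen down
FD 18: (8,10) -> (-4.728,-2.728) [heading=225, draw]
FD 5: (-4.728,-2.728) -> (-8.263,-6.263) [heading=225, draw]
FD 1: (-8.263,-6.263) -> (-8.971,-6.971) [heading=225, draw]
RT 270: heading 225 -> 315
LT 90: heading 315 -> 45
FD 14: (-8.971,-6.971) -> (0.929,2.929) [heading=45, draw]
REPEAT 4 [
  -- iteration 1/4 --
  FD 2: (0.929,2.929) -> (2.343,4.343) [heading=45, draw]
  RT 180: heading 45 -> 225
  -- iteration 2/4 --
  FD 2: (2.343,4.343) -> (0.929,2.929) [heading=225, draw]
  RT 180: heading 225 -> 45
  -- iteration 3/4 --
  FD 2: (0.929,2.929) -> (2.343,4.343) [heading=45, draw]
  RT 180: heading 45 -> 225
  -- iteration 4/4 --
  FD 2: (2.343,4.343) -> (0.929,2.929) [heading=225, draw]
  RT 180: heading 225 -> 45
]
RT 170: heading 45 -> 235
FD 7: (0.929,2.929) -> (-3.086,-2.805) [heading=235, draw]
FD 10: (-3.086,-2.805) -> (-8.822,-10.997) [heading=235, draw]
LT 180: heading 235 -> 55
FD 6: (-8.822,-10.997) -> (-5.38,-6.082) [heading=55, draw]
LT 90: heading 55 -> 145
Final: pos=(-5.38,-6.082), heading=145, 11 segment(s) drawn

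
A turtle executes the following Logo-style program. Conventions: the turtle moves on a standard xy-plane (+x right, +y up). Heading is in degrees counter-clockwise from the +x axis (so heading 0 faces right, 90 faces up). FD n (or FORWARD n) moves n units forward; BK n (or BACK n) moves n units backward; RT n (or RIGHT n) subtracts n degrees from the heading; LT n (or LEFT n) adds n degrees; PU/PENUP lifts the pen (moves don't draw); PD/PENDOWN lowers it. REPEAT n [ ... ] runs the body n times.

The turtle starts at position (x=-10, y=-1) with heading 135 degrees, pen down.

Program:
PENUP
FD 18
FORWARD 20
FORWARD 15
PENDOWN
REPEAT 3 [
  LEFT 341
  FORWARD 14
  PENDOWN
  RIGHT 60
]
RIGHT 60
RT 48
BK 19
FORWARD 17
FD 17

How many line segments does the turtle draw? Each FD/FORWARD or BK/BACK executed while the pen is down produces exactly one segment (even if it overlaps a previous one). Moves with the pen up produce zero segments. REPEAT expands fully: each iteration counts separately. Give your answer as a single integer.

Executing turtle program step by step:
Start: pos=(-10,-1), heading=135, pen down
PU: pen up
FD 18: (-10,-1) -> (-22.728,11.728) [heading=135, move]
FD 20: (-22.728,11.728) -> (-36.87,25.87) [heading=135, move]
FD 15: (-36.87,25.87) -> (-47.477,36.477) [heading=135, move]
PD: pen down
REPEAT 3 [
  -- iteration 1/3 --
  LT 341: heading 135 -> 116
  FD 14: (-47.477,36.477) -> (-53.614,49.06) [heading=116, draw]
  PD: pen down
  RT 60: heading 116 -> 56
  -- iteration 2/3 --
  LT 341: heading 56 -> 37
  FD 14: (-53.614,49.06) -> (-42.433,57.485) [heading=37, draw]
  PD: pen down
  RT 60: heading 37 -> 337
  -- iteration 3/3 --
  LT 341: heading 337 -> 318
  FD 14: (-42.433,57.485) -> (-32.029,48.117) [heading=318, draw]
  PD: pen down
  RT 60: heading 318 -> 258
]
RT 60: heading 258 -> 198
RT 48: heading 198 -> 150
BK 19: (-32.029,48.117) -> (-15.574,38.617) [heading=150, draw]
FD 17: (-15.574,38.617) -> (-30.297,47.117) [heading=150, draw]
FD 17: (-30.297,47.117) -> (-45.019,55.617) [heading=150, draw]
Final: pos=(-45.019,55.617), heading=150, 6 segment(s) drawn
Segments drawn: 6

Answer: 6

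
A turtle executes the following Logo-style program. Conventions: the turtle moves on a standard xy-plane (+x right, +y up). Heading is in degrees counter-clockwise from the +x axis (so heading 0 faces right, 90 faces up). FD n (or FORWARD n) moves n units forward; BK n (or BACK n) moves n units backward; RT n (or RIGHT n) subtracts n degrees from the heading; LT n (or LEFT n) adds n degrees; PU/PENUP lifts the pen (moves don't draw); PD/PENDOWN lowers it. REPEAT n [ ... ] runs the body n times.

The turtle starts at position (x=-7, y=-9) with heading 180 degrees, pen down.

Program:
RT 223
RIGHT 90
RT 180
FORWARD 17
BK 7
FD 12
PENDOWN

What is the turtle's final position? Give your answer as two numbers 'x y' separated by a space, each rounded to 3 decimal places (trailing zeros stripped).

Executing turtle program step by step:
Start: pos=(-7,-9), heading=180, pen down
RT 223: heading 180 -> 317
RT 90: heading 317 -> 227
RT 180: heading 227 -> 47
FD 17: (-7,-9) -> (4.594,3.433) [heading=47, draw]
BK 7: (4.594,3.433) -> (-0.18,-1.686) [heading=47, draw]
FD 12: (-0.18,-1.686) -> (8.004,7.09) [heading=47, draw]
PD: pen down
Final: pos=(8.004,7.09), heading=47, 3 segment(s) drawn

Answer: 8.004 7.09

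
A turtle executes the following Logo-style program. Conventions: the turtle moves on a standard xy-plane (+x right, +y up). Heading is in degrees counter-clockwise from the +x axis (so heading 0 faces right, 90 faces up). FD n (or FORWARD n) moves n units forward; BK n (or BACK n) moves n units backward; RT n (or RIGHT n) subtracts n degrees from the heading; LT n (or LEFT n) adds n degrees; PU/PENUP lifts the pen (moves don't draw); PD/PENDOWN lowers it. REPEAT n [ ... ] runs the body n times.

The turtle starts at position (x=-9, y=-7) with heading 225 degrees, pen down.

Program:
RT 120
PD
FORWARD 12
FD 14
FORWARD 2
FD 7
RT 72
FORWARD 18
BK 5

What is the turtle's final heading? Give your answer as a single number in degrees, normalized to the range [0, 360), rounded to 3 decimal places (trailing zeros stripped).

Executing turtle program step by step:
Start: pos=(-9,-7), heading=225, pen down
RT 120: heading 225 -> 105
PD: pen down
FD 12: (-9,-7) -> (-12.106,4.591) [heading=105, draw]
FD 14: (-12.106,4.591) -> (-15.729,18.114) [heading=105, draw]
FD 2: (-15.729,18.114) -> (-16.247,20.046) [heading=105, draw]
FD 7: (-16.247,20.046) -> (-18.059,26.807) [heading=105, draw]
RT 72: heading 105 -> 33
FD 18: (-18.059,26.807) -> (-2.963,36.611) [heading=33, draw]
BK 5: (-2.963,36.611) -> (-7.156,33.888) [heading=33, draw]
Final: pos=(-7.156,33.888), heading=33, 6 segment(s) drawn

Answer: 33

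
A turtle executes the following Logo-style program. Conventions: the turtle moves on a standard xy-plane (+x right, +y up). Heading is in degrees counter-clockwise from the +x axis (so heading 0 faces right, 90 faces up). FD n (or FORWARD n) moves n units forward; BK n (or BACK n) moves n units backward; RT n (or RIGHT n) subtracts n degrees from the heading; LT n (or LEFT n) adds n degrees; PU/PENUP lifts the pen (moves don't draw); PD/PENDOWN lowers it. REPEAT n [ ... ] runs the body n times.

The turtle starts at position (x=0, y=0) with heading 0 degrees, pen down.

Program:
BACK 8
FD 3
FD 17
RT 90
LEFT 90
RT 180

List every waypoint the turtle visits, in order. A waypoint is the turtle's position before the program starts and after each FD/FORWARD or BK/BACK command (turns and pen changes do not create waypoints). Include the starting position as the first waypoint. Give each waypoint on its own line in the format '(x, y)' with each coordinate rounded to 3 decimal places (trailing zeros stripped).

Answer: (0, 0)
(-8, 0)
(-5, 0)
(12, 0)

Derivation:
Executing turtle program step by step:
Start: pos=(0,0), heading=0, pen down
BK 8: (0,0) -> (-8,0) [heading=0, draw]
FD 3: (-8,0) -> (-5,0) [heading=0, draw]
FD 17: (-5,0) -> (12,0) [heading=0, draw]
RT 90: heading 0 -> 270
LT 90: heading 270 -> 0
RT 180: heading 0 -> 180
Final: pos=(12,0), heading=180, 3 segment(s) drawn
Waypoints (4 total):
(0, 0)
(-8, 0)
(-5, 0)
(12, 0)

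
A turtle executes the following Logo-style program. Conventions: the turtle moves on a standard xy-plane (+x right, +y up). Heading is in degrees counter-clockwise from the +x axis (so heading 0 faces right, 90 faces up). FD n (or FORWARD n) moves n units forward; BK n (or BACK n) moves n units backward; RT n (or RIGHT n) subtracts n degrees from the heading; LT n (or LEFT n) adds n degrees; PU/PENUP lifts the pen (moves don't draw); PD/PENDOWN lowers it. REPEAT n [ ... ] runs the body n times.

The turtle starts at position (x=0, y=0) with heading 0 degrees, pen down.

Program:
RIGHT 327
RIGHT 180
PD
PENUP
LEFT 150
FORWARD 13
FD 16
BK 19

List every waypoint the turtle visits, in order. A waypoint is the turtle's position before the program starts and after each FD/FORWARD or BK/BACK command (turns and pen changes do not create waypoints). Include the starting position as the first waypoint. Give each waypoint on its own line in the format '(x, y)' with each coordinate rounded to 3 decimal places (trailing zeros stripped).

Executing turtle program step by step:
Start: pos=(0,0), heading=0, pen down
RT 327: heading 0 -> 33
RT 180: heading 33 -> 213
PD: pen down
PU: pen up
LT 150: heading 213 -> 3
FD 13: (0,0) -> (12.982,0.68) [heading=3, move]
FD 16: (12.982,0.68) -> (28.96,1.518) [heading=3, move]
BK 19: (28.96,1.518) -> (9.986,0.523) [heading=3, move]
Final: pos=(9.986,0.523), heading=3, 0 segment(s) drawn
Waypoints (4 total):
(0, 0)
(12.982, 0.68)
(28.96, 1.518)
(9.986, 0.523)

Answer: (0, 0)
(12.982, 0.68)
(28.96, 1.518)
(9.986, 0.523)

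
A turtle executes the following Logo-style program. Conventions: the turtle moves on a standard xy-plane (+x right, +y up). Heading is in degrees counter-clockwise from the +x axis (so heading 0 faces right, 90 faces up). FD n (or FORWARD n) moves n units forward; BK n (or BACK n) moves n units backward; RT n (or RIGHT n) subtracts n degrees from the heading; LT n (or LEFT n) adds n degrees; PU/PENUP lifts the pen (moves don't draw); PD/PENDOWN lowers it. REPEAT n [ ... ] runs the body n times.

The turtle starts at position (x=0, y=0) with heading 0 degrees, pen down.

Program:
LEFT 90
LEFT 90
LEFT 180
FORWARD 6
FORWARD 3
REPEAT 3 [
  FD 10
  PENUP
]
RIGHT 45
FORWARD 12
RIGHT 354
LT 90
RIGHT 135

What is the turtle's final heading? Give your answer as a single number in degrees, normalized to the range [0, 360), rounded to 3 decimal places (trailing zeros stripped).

Answer: 276

Derivation:
Executing turtle program step by step:
Start: pos=(0,0), heading=0, pen down
LT 90: heading 0 -> 90
LT 90: heading 90 -> 180
LT 180: heading 180 -> 0
FD 6: (0,0) -> (6,0) [heading=0, draw]
FD 3: (6,0) -> (9,0) [heading=0, draw]
REPEAT 3 [
  -- iteration 1/3 --
  FD 10: (9,0) -> (19,0) [heading=0, draw]
  PU: pen up
  -- iteration 2/3 --
  FD 10: (19,0) -> (29,0) [heading=0, move]
  PU: pen up
  -- iteration 3/3 --
  FD 10: (29,0) -> (39,0) [heading=0, move]
  PU: pen up
]
RT 45: heading 0 -> 315
FD 12: (39,0) -> (47.485,-8.485) [heading=315, move]
RT 354: heading 315 -> 321
LT 90: heading 321 -> 51
RT 135: heading 51 -> 276
Final: pos=(47.485,-8.485), heading=276, 3 segment(s) drawn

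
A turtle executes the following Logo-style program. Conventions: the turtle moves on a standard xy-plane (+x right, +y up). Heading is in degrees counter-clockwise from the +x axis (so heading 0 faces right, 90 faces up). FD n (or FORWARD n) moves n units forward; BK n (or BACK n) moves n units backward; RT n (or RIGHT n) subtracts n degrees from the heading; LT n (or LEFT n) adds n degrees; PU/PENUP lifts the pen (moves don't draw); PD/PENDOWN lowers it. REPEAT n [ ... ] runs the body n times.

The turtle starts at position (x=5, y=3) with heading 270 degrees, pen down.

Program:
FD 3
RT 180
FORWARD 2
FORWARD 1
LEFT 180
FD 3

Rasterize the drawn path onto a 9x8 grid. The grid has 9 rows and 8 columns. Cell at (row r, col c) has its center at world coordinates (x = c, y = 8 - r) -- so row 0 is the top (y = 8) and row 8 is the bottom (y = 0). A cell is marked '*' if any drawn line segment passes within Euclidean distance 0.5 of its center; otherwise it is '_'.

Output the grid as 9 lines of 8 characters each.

Answer: ________
________
________
________
________
_____*__
_____*__
_____*__
_____*__

Derivation:
Segment 0: (5,3) -> (5,0)
Segment 1: (5,0) -> (5,2)
Segment 2: (5,2) -> (5,3)
Segment 3: (5,3) -> (5,0)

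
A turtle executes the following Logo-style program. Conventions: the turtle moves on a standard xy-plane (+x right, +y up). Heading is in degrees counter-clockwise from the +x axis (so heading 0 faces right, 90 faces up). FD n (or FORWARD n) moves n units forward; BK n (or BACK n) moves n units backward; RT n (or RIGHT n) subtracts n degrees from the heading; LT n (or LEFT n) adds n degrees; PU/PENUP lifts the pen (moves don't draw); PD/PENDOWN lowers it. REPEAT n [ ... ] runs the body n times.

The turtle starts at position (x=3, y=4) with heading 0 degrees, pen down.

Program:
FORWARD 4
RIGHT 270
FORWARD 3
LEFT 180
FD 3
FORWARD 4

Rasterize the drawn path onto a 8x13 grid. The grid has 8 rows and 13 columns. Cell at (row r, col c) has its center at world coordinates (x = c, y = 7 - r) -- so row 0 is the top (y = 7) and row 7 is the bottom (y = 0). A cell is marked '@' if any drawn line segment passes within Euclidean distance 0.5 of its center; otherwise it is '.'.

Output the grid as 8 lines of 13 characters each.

Segment 0: (3,4) -> (7,4)
Segment 1: (7,4) -> (7,7)
Segment 2: (7,7) -> (7,4)
Segment 3: (7,4) -> (7,0)

Answer: .......@.....
.......@.....
.......@.....
...@@@@@.....
.......@.....
.......@.....
.......@.....
.......@.....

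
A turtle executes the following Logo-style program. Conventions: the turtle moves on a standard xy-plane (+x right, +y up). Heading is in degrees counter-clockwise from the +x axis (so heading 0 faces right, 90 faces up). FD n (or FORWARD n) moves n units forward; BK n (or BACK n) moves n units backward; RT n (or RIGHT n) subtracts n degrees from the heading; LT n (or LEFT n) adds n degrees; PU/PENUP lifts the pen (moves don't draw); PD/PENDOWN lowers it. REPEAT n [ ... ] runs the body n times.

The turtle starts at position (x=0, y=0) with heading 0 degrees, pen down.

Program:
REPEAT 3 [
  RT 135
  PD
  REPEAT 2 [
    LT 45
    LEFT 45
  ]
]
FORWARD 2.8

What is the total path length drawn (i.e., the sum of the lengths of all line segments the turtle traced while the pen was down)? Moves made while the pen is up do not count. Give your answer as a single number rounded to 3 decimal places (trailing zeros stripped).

Executing turtle program step by step:
Start: pos=(0,0), heading=0, pen down
REPEAT 3 [
  -- iteration 1/3 --
  RT 135: heading 0 -> 225
  PD: pen down
  REPEAT 2 [
    -- iteration 1/2 --
    LT 45: heading 225 -> 270
    LT 45: heading 270 -> 315
    -- iteration 2/2 --
    LT 45: heading 315 -> 0
    LT 45: heading 0 -> 45
  ]
  -- iteration 2/3 --
  RT 135: heading 45 -> 270
  PD: pen down
  REPEAT 2 [
    -- iteration 1/2 --
    LT 45: heading 270 -> 315
    LT 45: heading 315 -> 0
    -- iteration 2/2 --
    LT 45: heading 0 -> 45
    LT 45: heading 45 -> 90
  ]
  -- iteration 3/3 --
  RT 135: heading 90 -> 315
  PD: pen down
  REPEAT 2 [
    -- iteration 1/2 --
    LT 45: heading 315 -> 0
    LT 45: heading 0 -> 45
    -- iteration 2/2 --
    LT 45: heading 45 -> 90
    LT 45: heading 90 -> 135
  ]
]
FD 2.8: (0,0) -> (-1.98,1.98) [heading=135, draw]
Final: pos=(-1.98,1.98), heading=135, 1 segment(s) drawn

Segment lengths:
  seg 1: (0,0) -> (-1.98,1.98), length = 2.8
Total = 2.8

Answer: 2.8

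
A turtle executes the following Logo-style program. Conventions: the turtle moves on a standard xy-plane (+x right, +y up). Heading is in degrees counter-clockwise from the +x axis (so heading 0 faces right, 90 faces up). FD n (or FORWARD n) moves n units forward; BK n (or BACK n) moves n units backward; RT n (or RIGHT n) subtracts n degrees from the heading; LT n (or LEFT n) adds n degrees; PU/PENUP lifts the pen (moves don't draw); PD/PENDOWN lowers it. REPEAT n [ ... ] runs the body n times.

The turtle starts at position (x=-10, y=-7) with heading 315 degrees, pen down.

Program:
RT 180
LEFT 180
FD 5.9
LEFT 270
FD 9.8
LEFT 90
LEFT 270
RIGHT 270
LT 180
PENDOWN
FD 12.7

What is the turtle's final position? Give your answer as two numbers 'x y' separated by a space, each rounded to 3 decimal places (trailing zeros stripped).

Answer: -21.738 -9.121

Derivation:
Executing turtle program step by step:
Start: pos=(-10,-7), heading=315, pen down
RT 180: heading 315 -> 135
LT 180: heading 135 -> 315
FD 5.9: (-10,-7) -> (-5.828,-11.172) [heading=315, draw]
LT 270: heading 315 -> 225
FD 9.8: (-5.828,-11.172) -> (-12.758,-18.102) [heading=225, draw]
LT 90: heading 225 -> 315
LT 270: heading 315 -> 225
RT 270: heading 225 -> 315
LT 180: heading 315 -> 135
PD: pen down
FD 12.7: (-12.758,-18.102) -> (-21.738,-9.121) [heading=135, draw]
Final: pos=(-21.738,-9.121), heading=135, 3 segment(s) drawn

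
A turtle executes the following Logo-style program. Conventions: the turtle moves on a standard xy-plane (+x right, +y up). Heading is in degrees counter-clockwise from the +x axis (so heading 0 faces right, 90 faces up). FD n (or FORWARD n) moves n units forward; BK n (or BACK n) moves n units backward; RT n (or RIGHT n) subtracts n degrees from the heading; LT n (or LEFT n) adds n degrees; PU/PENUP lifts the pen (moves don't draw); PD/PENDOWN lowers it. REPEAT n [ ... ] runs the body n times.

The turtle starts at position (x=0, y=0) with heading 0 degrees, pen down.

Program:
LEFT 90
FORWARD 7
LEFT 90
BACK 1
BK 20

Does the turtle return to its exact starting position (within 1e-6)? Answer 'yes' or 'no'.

Executing turtle program step by step:
Start: pos=(0,0), heading=0, pen down
LT 90: heading 0 -> 90
FD 7: (0,0) -> (0,7) [heading=90, draw]
LT 90: heading 90 -> 180
BK 1: (0,7) -> (1,7) [heading=180, draw]
BK 20: (1,7) -> (21,7) [heading=180, draw]
Final: pos=(21,7), heading=180, 3 segment(s) drawn

Start position: (0, 0)
Final position: (21, 7)
Distance = 22.136; >= 1e-6 -> NOT closed

Answer: no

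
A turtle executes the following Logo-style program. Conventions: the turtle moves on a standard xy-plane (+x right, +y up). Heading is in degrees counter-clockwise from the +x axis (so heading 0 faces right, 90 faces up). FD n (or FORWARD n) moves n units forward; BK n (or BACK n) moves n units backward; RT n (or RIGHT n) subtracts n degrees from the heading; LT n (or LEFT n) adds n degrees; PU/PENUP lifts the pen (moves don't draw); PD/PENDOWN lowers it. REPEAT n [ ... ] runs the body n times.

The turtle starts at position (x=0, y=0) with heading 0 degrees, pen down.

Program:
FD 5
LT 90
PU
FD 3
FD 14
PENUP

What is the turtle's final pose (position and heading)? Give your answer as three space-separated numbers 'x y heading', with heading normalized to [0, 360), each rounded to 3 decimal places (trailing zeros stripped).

Executing turtle program step by step:
Start: pos=(0,0), heading=0, pen down
FD 5: (0,0) -> (5,0) [heading=0, draw]
LT 90: heading 0 -> 90
PU: pen up
FD 3: (5,0) -> (5,3) [heading=90, move]
FD 14: (5,3) -> (5,17) [heading=90, move]
PU: pen up
Final: pos=(5,17), heading=90, 1 segment(s) drawn

Answer: 5 17 90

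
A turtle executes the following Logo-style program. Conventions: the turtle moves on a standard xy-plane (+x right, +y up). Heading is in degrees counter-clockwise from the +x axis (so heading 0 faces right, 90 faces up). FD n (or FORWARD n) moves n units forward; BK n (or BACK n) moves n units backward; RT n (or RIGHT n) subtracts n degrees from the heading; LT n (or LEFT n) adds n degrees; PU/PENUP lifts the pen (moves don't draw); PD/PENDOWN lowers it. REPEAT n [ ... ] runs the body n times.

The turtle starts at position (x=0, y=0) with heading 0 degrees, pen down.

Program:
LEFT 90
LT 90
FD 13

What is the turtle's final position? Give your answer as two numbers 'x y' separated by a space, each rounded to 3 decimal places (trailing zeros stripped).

Answer: -13 0

Derivation:
Executing turtle program step by step:
Start: pos=(0,0), heading=0, pen down
LT 90: heading 0 -> 90
LT 90: heading 90 -> 180
FD 13: (0,0) -> (-13,0) [heading=180, draw]
Final: pos=(-13,0), heading=180, 1 segment(s) drawn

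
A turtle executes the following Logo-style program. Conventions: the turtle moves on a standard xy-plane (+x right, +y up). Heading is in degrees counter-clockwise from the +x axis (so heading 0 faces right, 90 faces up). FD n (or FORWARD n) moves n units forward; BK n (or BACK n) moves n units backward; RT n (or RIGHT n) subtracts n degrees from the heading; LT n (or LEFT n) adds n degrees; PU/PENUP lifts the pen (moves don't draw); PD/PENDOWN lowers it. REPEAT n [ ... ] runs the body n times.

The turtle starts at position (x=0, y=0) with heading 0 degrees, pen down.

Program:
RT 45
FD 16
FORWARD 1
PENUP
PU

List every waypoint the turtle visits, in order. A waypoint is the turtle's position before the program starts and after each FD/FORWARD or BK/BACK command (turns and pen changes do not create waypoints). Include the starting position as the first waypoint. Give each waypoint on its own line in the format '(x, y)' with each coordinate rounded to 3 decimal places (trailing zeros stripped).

Executing turtle program step by step:
Start: pos=(0,0), heading=0, pen down
RT 45: heading 0 -> 315
FD 16: (0,0) -> (11.314,-11.314) [heading=315, draw]
FD 1: (11.314,-11.314) -> (12.021,-12.021) [heading=315, draw]
PU: pen up
PU: pen up
Final: pos=(12.021,-12.021), heading=315, 2 segment(s) drawn
Waypoints (3 total):
(0, 0)
(11.314, -11.314)
(12.021, -12.021)

Answer: (0, 0)
(11.314, -11.314)
(12.021, -12.021)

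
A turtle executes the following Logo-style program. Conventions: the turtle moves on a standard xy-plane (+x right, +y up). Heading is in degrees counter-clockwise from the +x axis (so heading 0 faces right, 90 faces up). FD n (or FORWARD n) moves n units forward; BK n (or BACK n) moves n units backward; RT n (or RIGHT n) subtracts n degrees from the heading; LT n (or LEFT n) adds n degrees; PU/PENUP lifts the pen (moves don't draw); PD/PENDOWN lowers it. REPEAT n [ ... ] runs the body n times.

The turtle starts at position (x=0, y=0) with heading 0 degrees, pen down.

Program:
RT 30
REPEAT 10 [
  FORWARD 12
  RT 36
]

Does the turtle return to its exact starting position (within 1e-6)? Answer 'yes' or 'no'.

Executing turtle program step by step:
Start: pos=(0,0), heading=0, pen down
RT 30: heading 0 -> 330
REPEAT 10 [
  -- iteration 1/10 --
  FD 12: (0,0) -> (10.392,-6) [heading=330, draw]
  RT 36: heading 330 -> 294
  -- iteration 2/10 --
  FD 12: (10.392,-6) -> (15.273,-16.963) [heading=294, draw]
  RT 36: heading 294 -> 258
  -- iteration 3/10 --
  FD 12: (15.273,-16.963) -> (12.778,-28.7) [heading=258, draw]
  RT 36: heading 258 -> 222
  -- iteration 4/10 --
  FD 12: (12.778,-28.7) -> (3.86,-36.73) [heading=222, draw]
  RT 36: heading 222 -> 186
  -- iteration 5/10 --
  FD 12: (3.86,-36.73) -> (-8.074,-37.984) [heading=186, draw]
  RT 36: heading 186 -> 150
  -- iteration 6/10 --
  FD 12: (-8.074,-37.984) -> (-18.466,-31.984) [heading=150, draw]
  RT 36: heading 150 -> 114
  -- iteration 7/10 --
  FD 12: (-18.466,-31.984) -> (-23.347,-21.022) [heading=114, draw]
  RT 36: heading 114 -> 78
  -- iteration 8/10 --
  FD 12: (-23.347,-21.022) -> (-20.852,-9.284) [heading=78, draw]
  RT 36: heading 78 -> 42
  -- iteration 9/10 --
  FD 12: (-20.852,-9.284) -> (-11.934,-1.254) [heading=42, draw]
  RT 36: heading 42 -> 6
  -- iteration 10/10 --
  FD 12: (-11.934,-1.254) -> (0,0) [heading=6, draw]
  RT 36: heading 6 -> 330
]
Final: pos=(0,0), heading=330, 10 segment(s) drawn

Start position: (0, 0)
Final position: (0, 0)
Distance = 0; < 1e-6 -> CLOSED

Answer: yes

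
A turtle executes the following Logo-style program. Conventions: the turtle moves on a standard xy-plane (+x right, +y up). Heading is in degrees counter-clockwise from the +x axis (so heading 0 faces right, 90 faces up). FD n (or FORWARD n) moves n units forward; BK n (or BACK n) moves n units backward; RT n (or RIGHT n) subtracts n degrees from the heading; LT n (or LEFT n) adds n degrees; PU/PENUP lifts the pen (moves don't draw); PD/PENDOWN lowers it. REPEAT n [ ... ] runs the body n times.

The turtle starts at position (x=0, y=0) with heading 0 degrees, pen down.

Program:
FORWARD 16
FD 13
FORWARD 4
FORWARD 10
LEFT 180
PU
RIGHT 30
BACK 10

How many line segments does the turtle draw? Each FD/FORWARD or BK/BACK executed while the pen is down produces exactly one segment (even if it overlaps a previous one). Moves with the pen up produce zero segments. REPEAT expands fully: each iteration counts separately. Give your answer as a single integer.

Executing turtle program step by step:
Start: pos=(0,0), heading=0, pen down
FD 16: (0,0) -> (16,0) [heading=0, draw]
FD 13: (16,0) -> (29,0) [heading=0, draw]
FD 4: (29,0) -> (33,0) [heading=0, draw]
FD 10: (33,0) -> (43,0) [heading=0, draw]
LT 180: heading 0 -> 180
PU: pen up
RT 30: heading 180 -> 150
BK 10: (43,0) -> (51.66,-5) [heading=150, move]
Final: pos=(51.66,-5), heading=150, 4 segment(s) drawn
Segments drawn: 4

Answer: 4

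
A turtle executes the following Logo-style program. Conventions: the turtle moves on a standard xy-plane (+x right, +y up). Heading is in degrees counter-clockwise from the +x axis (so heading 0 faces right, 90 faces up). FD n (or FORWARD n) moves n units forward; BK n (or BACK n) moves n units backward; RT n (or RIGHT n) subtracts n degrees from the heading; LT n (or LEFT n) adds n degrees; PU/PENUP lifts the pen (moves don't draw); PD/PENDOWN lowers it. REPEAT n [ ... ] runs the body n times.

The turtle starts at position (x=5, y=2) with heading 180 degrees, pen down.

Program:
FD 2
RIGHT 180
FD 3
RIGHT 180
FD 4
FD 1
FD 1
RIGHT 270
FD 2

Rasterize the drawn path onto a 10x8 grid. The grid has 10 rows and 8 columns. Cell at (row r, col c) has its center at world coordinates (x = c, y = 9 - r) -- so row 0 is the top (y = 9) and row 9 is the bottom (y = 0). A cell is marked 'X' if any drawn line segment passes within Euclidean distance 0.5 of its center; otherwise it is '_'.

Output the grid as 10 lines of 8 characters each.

Answer: ________
________
________
________
________
________
________
XXXXXXX_
X_______
X_______

Derivation:
Segment 0: (5,2) -> (3,2)
Segment 1: (3,2) -> (6,2)
Segment 2: (6,2) -> (2,2)
Segment 3: (2,2) -> (1,2)
Segment 4: (1,2) -> (0,2)
Segment 5: (0,2) -> (0,-0)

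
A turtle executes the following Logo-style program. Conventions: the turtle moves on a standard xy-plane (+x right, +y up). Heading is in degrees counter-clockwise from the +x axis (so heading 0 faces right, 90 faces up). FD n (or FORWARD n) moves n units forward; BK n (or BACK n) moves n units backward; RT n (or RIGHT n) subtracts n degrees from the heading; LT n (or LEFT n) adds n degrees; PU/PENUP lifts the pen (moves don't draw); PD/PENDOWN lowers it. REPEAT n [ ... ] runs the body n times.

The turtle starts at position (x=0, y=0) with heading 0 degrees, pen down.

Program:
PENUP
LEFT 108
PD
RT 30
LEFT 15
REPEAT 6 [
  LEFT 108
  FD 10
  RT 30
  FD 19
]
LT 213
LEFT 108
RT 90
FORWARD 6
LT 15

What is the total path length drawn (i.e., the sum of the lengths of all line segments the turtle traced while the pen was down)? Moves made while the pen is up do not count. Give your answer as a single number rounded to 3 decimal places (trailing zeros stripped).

Answer: 180

Derivation:
Executing turtle program step by step:
Start: pos=(0,0), heading=0, pen down
PU: pen up
LT 108: heading 0 -> 108
PD: pen down
RT 30: heading 108 -> 78
LT 15: heading 78 -> 93
REPEAT 6 [
  -- iteration 1/6 --
  LT 108: heading 93 -> 201
  FD 10: (0,0) -> (-9.336,-3.584) [heading=201, draw]
  RT 30: heading 201 -> 171
  FD 19: (-9.336,-3.584) -> (-28.102,-0.611) [heading=171, draw]
  -- iteration 2/6 --
  LT 108: heading 171 -> 279
  FD 10: (-28.102,-0.611) -> (-26.538,-10.488) [heading=279, draw]
  RT 30: heading 279 -> 249
  FD 19: (-26.538,-10.488) -> (-33.347,-28.226) [heading=249, draw]
  -- iteration 3/6 --
  LT 108: heading 249 -> 357
  FD 10: (-33.347,-28.226) -> (-23.36,-28.75) [heading=357, draw]
  RT 30: heading 357 -> 327
  FD 19: (-23.36,-28.75) -> (-7.425,-39.098) [heading=327, draw]
  -- iteration 4/6 --
  LT 108: heading 327 -> 75
  FD 10: (-7.425,-39.098) -> (-4.837,-29.439) [heading=75, draw]
  RT 30: heading 75 -> 45
  FD 19: (-4.837,-29.439) -> (8.598,-16.004) [heading=45, draw]
  -- iteration 5/6 --
  LT 108: heading 45 -> 153
  FD 10: (8.598,-16.004) -> (-0.312,-11.464) [heading=153, draw]
  RT 30: heading 153 -> 123
  FD 19: (-0.312,-11.464) -> (-10.66,4.471) [heading=123, draw]
  -- iteration 6/6 --
  LT 108: heading 123 -> 231
  FD 10: (-10.66,4.471) -> (-16.954,-3.3) [heading=231, draw]
  RT 30: heading 231 -> 201
  FD 19: (-16.954,-3.3) -> (-34.692,-10.109) [heading=201, draw]
]
LT 213: heading 201 -> 54
LT 108: heading 54 -> 162
RT 90: heading 162 -> 72
FD 6: (-34.692,-10.109) -> (-32.838,-4.403) [heading=72, draw]
LT 15: heading 72 -> 87
Final: pos=(-32.838,-4.403), heading=87, 13 segment(s) drawn

Segment lengths:
  seg 1: (0,0) -> (-9.336,-3.584), length = 10
  seg 2: (-9.336,-3.584) -> (-28.102,-0.611), length = 19
  seg 3: (-28.102,-0.611) -> (-26.538,-10.488), length = 10
  seg 4: (-26.538,-10.488) -> (-33.347,-28.226), length = 19
  seg 5: (-33.347,-28.226) -> (-23.36,-28.75), length = 10
  seg 6: (-23.36,-28.75) -> (-7.425,-39.098), length = 19
  seg 7: (-7.425,-39.098) -> (-4.837,-29.439), length = 10
  seg 8: (-4.837,-29.439) -> (8.598,-16.004), length = 19
  seg 9: (8.598,-16.004) -> (-0.312,-11.464), length = 10
  seg 10: (-0.312,-11.464) -> (-10.66,4.471), length = 19
  seg 11: (-10.66,4.471) -> (-16.954,-3.3), length = 10
  seg 12: (-16.954,-3.3) -> (-34.692,-10.109), length = 19
  seg 13: (-34.692,-10.109) -> (-32.838,-4.403), length = 6
Total = 180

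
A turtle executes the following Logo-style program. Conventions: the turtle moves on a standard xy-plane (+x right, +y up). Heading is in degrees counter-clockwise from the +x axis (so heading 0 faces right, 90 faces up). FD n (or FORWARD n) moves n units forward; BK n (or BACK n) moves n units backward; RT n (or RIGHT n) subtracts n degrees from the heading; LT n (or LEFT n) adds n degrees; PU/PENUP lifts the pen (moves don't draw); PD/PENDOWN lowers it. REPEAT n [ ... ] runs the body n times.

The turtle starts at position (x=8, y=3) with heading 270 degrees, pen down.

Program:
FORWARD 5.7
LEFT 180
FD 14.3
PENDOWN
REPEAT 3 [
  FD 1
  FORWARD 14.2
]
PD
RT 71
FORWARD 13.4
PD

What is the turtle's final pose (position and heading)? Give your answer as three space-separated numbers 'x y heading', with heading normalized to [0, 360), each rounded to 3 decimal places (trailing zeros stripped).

Executing turtle program step by step:
Start: pos=(8,3), heading=270, pen down
FD 5.7: (8,3) -> (8,-2.7) [heading=270, draw]
LT 180: heading 270 -> 90
FD 14.3: (8,-2.7) -> (8,11.6) [heading=90, draw]
PD: pen down
REPEAT 3 [
  -- iteration 1/3 --
  FD 1: (8,11.6) -> (8,12.6) [heading=90, draw]
  FD 14.2: (8,12.6) -> (8,26.8) [heading=90, draw]
  -- iteration 2/3 --
  FD 1: (8,26.8) -> (8,27.8) [heading=90, draw]
  FD 14.2: (8,27.8) -> (8,42) [heading=90, draw]
  -- iteration 3/3 --
  FD 1: (8,42) -> (8,43) [heading=90, draw]
  FD 14.2: (8,43) -> (8,57.2) [heading=90, draw]
]
PD: pen down
RT 71: heading 90 -> 19
FD 13.4: (8,57.2) -> (20.67,61.563) [heading=19, draw]
PD: pen down
Final: pos=(20.67,61.563), heading=19, 9 segment(s) drawn

Answer: 20.67 61.563 19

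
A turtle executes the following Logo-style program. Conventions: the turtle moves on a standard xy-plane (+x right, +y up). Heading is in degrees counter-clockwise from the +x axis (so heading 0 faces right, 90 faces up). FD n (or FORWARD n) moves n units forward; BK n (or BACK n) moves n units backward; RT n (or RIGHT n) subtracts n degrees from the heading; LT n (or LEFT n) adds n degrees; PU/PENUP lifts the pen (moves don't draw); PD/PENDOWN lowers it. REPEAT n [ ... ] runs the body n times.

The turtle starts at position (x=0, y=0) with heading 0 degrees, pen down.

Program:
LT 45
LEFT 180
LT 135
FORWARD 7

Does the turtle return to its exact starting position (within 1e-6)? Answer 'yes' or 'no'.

Answer: no

Derivation:
Executing turtle program step by step:
Start: pos=(0,0), heading=0, pen down
LT 45: heading 0 -> 45
LT 180: heading 45 -> 225
LT 135: heading 225 -> 0
FD 7: (0,0) -> (7,0) [heading=0, draw]
Final: pos=(7,0), heading=0, 1 segment(s) drawn

Start position: (0, 0)
Final position: (7, 0)
Distance = 7; >= 1e-6 -> NOT closed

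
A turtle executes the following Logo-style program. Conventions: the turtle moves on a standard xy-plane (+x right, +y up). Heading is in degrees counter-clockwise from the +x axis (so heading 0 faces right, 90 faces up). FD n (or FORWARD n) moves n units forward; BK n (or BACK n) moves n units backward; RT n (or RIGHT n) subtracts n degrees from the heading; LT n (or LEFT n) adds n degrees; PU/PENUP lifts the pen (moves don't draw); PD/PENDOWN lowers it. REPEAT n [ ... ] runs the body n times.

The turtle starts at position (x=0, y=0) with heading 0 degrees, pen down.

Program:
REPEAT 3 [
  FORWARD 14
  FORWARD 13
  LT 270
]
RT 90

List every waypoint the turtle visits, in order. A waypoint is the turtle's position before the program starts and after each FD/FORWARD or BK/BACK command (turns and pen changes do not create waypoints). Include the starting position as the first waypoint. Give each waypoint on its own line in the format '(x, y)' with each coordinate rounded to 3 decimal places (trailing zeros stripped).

Executing turtle program step by step:
Start: pos=(0,0), heading=0, pen down
REPEAT 3 [
  -- iteration 1/3 --
  FD 14: (0,0) -> (14,0) [heading=0, draw]
  FD 13: (14,0) -> (27,0) [heading=0, draw]
  LT 270: heading 0 -> 270
  -- iteration 2/3 --
  FD 14: (27,0) -> (27,-14) [heading=270, draw]
  FD 13: (27,-14) -> (27,-27) [heading=270, draw]
  LT 270: heading 270 -> 180
  -- iteration 3/3 --
  FD 14: (27,-27) -> (13,-27) [heading=180, draw]
  FD 13: (13,-27) -> (0,-27) [heading=180, draw]
  LT 270: heading 180 -> 90
]
RT 90: heading 90 -> 0
Final: pos=(0,-27), heading=0, 6 segment(s) drawn
Waypoints (7 total):
(0, 0)
(14, 0)
(27, 0)
(27, -14)
(27, -27)
(13, -27)
(0, -27)

Answer: (0, 0)
(14, 0)
(27, 0)
(27, -14)
(27, -27)
(13, -27)
(0, -27)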